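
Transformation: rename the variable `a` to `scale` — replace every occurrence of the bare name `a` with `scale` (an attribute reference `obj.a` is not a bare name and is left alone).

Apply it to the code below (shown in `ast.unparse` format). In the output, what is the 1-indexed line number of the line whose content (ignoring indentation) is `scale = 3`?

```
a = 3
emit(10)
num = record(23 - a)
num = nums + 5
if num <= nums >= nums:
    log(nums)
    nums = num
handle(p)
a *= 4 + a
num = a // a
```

1

Transformed code:
scale = 3
emit(10)
num = record(23 - scale)
num = nums + 5
if num <= nums >= nums:
    log(nums)
    nums = num
handle(p)
scale *= 4 + scale
num = scale // scale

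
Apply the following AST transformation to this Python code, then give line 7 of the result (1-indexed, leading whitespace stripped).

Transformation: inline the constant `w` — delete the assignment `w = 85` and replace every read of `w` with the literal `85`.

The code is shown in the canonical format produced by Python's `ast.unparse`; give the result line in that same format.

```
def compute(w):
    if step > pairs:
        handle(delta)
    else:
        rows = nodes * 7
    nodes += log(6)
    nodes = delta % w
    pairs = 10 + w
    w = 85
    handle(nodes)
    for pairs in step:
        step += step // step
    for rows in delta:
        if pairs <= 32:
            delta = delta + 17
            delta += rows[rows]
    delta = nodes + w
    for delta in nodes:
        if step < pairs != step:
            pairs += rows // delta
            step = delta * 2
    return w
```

Transformed code:
def compute(w):
    if step > pairs:
        handle(delta)
    else:
        rows = nodes * 7
    nodes += log(6)
    nodes = delta % 85
    pairs = 10 + 85
    handle(nodes)
    for pairs in step:
        step += step // step
    for rows in delta:
        if pairs <= 32:
            delta = delta + 17
            delta += rows[rows]
    delta = nodes + 85
    for delta in nodes:
        if step < pairs != step:
            pairs += rows // delta
            step = delta * 2
    return 85

nodes = delta % 85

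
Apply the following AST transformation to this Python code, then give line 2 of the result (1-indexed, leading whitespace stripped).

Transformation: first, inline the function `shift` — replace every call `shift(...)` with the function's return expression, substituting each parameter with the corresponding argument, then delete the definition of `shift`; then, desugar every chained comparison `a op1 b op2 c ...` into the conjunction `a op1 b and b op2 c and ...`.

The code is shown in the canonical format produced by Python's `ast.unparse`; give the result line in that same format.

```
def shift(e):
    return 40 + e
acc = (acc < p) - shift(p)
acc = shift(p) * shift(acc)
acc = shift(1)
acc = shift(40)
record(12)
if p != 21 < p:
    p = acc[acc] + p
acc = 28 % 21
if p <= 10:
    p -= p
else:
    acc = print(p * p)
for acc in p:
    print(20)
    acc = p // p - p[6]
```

Transformed code:
acc = (acc < p) - (40 + p)
acc = (40 + p) * (40 + acc)
acc = 40 + 1
acc = 40 + 40
record(12)
if p != 21 and 21 < p:
    p = acc[acc] + p
acc = 28 % 21
if p <= 10:
    p -= p
else:
    acc = print(p * p)
for acc in p:
    print(20)
    acc = p // p - p[6]

acc = (40 + p) * (40 + acc)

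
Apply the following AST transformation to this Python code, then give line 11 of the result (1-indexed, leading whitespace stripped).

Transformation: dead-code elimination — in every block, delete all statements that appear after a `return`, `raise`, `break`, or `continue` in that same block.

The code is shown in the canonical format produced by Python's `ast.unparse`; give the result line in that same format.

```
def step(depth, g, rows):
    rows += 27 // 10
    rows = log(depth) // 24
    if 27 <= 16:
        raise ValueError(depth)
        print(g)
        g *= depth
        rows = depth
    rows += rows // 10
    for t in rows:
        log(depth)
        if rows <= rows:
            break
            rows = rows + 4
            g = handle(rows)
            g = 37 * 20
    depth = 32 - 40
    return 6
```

Transformed code:
def step(depth, g, rows):
    rows += 27 // 10
    rows = log(depth) // 24
    if 27 <= 16:
        raise ValueError(depth)
    rows += rows // 10
    for t in rows:
        log(depth)
        if rows <= rows:
            break
    depth = 32 - 40
    return 6

depth = 32 - 40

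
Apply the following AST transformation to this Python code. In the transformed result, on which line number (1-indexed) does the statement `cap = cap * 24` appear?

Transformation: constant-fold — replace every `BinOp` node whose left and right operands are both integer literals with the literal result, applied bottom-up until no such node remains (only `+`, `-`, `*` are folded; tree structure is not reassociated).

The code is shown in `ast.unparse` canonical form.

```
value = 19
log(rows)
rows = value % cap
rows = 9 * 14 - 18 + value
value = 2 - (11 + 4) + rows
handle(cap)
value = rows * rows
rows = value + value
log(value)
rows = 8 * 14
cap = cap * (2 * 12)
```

11

Transformed code:
value = 19
log(rows)
rows = value % cap
rows = 108 + value
value = -13 + rows
handle(cap)
value = rows * rows
rows = value + value
log(value)
rows = 112
cap = cap * 24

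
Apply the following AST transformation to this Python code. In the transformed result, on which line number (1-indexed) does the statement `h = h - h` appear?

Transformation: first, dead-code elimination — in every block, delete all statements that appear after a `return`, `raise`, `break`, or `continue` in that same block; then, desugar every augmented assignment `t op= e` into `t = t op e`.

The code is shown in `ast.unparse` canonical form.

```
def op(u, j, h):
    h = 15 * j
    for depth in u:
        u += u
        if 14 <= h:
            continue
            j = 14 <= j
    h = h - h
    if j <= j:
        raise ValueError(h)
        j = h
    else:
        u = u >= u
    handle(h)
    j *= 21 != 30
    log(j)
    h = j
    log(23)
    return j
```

Transformed code:
def op(u, j, h):
    h = 15 * j
    for depth in u:
        u = u + u
        if 14 <= h:
            continue
    h = h - h
    if j <= j:
        raise ValueError(h)
    else:
        u = u >= u
    handle(h)
    j = j * (21 != 30)
    log(j)
    h = j
    log(23)
    return j

7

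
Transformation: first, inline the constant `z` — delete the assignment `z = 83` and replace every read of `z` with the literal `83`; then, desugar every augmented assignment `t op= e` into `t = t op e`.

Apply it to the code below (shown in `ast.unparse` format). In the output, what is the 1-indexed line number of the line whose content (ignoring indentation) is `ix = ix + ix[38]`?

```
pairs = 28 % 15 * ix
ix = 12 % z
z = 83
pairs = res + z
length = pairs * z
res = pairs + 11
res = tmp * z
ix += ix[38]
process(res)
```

Transformed code:
pairs = 28 % 15 * ix
ix = 12 % 83
pairs = res + 83
length = pairs * 83
res = pairs + 11
res = tmp * 83
ix = ix + ix[38]
process(res)

7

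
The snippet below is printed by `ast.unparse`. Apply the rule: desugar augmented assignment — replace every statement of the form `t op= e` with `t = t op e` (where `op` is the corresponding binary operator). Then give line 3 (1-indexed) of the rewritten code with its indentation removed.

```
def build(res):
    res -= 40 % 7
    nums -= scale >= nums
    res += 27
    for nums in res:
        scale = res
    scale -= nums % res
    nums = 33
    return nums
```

Transformed code:
def build(res):
    res = res - 40 % 7
    nums = nums - (scale >= nums)
    res = res + 27
    for nums in res:
        scale = res
    scale = scale - nums % res
    nums = 33
    return nums

nums = nums - (scale >= nums)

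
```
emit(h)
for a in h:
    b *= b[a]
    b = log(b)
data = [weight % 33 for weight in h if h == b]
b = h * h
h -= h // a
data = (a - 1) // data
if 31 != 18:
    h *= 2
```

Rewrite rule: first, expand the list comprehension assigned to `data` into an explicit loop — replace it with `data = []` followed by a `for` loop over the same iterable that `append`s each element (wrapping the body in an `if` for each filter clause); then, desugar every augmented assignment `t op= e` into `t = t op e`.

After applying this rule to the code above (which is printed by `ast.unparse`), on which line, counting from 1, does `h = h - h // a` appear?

10

Transformed code:
emit(h)
for a in h:
    b = b * b[a]
    b = log(b)
data = []
for weight in h:
    if h == b:
        data.append(weight % 33)
b = h * h
h = h - h // a
data = (a - 1) // data
if 31 != 18:
    h = h * 2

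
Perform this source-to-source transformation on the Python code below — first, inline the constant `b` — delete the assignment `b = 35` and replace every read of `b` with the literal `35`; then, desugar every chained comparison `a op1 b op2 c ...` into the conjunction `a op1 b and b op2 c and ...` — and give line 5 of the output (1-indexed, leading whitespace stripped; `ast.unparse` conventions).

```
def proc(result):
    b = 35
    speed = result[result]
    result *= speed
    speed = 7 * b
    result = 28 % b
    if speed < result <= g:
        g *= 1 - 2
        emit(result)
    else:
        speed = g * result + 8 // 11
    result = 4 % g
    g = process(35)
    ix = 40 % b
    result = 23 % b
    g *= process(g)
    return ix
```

Transformed code:
def proc(result):
    speed = result[result]
    result *= speed
    speed = 7 * 35
    result = 28 % 35
    if speed < result and result <= g:
        g *= 1 - 2
        emit(result)
    else:
        speed = g * result + 8 // 11
    result = 4 % g
    g = process(35)
    ix = 40 % 35
    result = 23 % 35
    g *= process(g)
    return ix

result = 28 % 35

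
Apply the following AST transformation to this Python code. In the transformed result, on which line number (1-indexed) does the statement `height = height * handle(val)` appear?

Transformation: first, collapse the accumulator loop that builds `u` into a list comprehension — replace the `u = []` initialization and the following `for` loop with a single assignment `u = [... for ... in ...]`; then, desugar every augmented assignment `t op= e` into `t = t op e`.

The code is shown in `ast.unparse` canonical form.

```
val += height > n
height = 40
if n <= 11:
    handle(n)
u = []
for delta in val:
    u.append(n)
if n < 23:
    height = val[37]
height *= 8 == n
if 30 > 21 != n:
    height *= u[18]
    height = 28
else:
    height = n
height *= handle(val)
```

Transformed code:
val = val + (height > n)
height = 40
if n <= 11:
    handle(n)
u = [n for delta in val]
if n < 23:
    height = val[37]
height = height * (8 == n)
if 30 > 21 != n:
    height = height * u[18]
    height = 28
else:
    height = n
height = height * handle(val)

14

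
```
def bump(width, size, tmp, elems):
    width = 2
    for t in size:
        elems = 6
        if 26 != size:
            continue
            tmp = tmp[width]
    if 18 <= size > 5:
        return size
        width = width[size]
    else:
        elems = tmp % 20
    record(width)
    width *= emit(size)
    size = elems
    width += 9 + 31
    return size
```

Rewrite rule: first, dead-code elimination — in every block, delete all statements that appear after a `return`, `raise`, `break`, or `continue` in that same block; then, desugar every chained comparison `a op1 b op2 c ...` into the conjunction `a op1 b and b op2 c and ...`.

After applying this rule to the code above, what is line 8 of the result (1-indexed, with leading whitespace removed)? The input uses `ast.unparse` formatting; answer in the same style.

Transformed code:
def bump(width, size, tmp, elems):
    width = 2
    for t in size:
        elems = 6
        if 26 != size:
            continue
    if 18 <= size and size > 5:
        return size
    else:
        elems = tmp % 20
    record(width)
    width *= emit(size)
    size = elems
    width += 9 + 31
    return size

return size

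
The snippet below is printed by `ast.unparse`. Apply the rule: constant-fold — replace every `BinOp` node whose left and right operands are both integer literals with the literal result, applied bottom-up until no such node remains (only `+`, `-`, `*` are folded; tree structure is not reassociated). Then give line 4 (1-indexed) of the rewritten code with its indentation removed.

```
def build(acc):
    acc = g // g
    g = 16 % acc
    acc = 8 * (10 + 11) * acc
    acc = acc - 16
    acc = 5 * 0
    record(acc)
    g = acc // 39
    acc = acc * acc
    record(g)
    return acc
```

acc = 168 * acc

Transformed code:
def build(acc):
    acc = g // g
    g = 16 % acc
    acc = 168 * acc
    acc = acc - 16
    acc = 0
    record(acc)
    g = acc // 39
    acc = acc * acc
    record(g)
    return acc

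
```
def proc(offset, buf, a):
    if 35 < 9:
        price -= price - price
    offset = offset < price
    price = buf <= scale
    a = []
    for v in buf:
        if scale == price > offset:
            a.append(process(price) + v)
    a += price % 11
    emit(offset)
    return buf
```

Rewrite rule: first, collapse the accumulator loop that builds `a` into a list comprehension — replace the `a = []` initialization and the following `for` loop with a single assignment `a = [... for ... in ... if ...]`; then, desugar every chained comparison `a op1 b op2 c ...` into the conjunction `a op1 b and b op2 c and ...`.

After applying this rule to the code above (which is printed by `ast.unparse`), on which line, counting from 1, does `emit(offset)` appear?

8

Transformed code:
def proc(offset, buf, a):
    if 35 < 9:
        price -= price - price
    offset = offset < price
    price = buf <= scale
    a = [process(price) + v for v in buf if scale == price and price > offset]
    a += price % 11
    emit(offset)
    return buf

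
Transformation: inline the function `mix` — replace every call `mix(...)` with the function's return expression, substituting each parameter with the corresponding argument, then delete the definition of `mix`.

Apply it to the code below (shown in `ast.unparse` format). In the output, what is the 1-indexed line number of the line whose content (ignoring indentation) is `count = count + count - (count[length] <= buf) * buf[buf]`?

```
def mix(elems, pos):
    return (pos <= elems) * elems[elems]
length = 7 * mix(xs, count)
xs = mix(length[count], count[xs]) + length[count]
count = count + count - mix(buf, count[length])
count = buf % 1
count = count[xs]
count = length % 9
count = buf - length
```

3

Transformed code:
length = 7 * ((count <= xs) * xs[xs])
xs = (count[xs] <= length[count]) * length[count][length[count]] + length[count]
count = count + count - (count[length] <= buf) * buf[buf]
count = buf % 1
count = count[xs]
count = length % 9
count = buf - length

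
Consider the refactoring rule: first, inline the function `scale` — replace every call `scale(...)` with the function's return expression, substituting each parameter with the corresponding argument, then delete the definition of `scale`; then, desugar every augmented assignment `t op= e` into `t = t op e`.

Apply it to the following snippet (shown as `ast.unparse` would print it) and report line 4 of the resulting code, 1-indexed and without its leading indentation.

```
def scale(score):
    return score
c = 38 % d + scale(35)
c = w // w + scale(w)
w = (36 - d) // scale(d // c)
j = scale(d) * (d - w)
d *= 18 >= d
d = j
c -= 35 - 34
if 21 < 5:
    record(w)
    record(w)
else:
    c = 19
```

Transformed code:
c = 38 % d + 35
c = w // w + w
w = (36 - d) // (d // c)
j = d * (d - w)
d = d * (18 >= d)
d = j
c = c - (35 - 34)
if 21 < 5:
    record(w)
    record(w)
else:
    c = 19

j = d * (d - w)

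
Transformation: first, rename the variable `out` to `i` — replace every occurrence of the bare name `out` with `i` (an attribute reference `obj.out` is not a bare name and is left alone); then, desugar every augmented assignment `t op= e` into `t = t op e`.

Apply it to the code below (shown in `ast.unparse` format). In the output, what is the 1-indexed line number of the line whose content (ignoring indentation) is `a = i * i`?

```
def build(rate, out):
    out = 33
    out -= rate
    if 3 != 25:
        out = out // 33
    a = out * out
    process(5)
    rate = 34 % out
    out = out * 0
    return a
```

Transformed code:
def build(rate, i):
    i = 33
    i = i - rate
    if 3 != 25:
        i = i // 33
    a = i * i
    process(5)
    rate = 34 % i
    i = i * 0
    return a

6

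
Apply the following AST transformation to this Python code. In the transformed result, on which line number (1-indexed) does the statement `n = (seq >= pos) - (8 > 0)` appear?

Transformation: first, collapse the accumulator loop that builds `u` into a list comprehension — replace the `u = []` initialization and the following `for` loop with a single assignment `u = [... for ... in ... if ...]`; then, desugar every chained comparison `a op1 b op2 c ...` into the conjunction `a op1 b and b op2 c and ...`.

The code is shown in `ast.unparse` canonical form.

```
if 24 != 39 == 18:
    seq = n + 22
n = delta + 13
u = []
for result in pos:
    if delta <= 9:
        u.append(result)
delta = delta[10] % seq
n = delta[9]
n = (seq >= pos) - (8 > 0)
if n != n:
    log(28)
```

7

Transformed code:
if 24 != 39 and 39 == 18:
    seq = n + 22
n = delta + 13
u = [result for result in pos if delta <= 9]
delta = delta[10] % seq
n = delta[9]
n = (seq >= pos) - (8 > 0)
if n != n:
    log(28)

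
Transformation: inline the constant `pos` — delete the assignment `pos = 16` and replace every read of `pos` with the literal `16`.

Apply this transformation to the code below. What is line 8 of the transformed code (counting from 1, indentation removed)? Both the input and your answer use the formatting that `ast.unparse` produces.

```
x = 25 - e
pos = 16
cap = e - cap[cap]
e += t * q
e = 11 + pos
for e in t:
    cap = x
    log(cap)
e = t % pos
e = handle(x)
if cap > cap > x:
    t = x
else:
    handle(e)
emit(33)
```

Transformed code:
x = 25 - e
cap = e - cap[cap]
e += t * q
e = 11 + 16
for e in t:
    cap = x
    log(cap)
e = t % 16
e = handle(x)
if cap > cap > x:
    t = x
else:
    handle(e)
emit(33)

e = t % 16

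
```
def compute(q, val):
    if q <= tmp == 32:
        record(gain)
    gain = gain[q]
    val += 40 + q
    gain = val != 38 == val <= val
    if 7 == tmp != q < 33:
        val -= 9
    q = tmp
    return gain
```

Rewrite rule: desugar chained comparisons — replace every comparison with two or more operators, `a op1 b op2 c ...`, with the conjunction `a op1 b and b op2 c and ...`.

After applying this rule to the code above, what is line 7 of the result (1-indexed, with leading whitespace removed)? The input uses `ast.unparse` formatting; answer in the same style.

if 7 == tmp and tmp != q and (q < 33):

Transformed code:
def compute(q, val):
    if q <= tmp and tmp == 32:
        record(gain)
    gain = gain[q]
    val += 40 + q
    gain = val != 38 and 38 == val and (val <= val)
    if 7 == tmp and tmp != q and (q < 33):
        val -= 9
    q = tmp
    return gain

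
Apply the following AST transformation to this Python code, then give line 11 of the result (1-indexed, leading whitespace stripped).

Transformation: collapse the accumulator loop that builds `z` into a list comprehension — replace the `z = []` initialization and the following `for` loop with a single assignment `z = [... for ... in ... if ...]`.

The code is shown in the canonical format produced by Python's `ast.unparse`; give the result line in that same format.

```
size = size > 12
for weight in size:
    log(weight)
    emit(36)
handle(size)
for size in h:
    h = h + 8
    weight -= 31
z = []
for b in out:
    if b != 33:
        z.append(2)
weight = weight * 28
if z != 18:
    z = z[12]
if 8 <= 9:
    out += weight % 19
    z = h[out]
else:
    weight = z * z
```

Transformed code:
size = size > 12
for weight in size:
    log(weight)
    emit(36)
handle(size)
for size in h:
    h = h + 8
    weight -= 31
z = [2 for b in out if b != 33]
weight = weight * 28
if z != 18:
    z = z[12]
if 8 <= 9:
    out += weight % 19
    z = h[out]
else:
    weight = z * z

if z != 18:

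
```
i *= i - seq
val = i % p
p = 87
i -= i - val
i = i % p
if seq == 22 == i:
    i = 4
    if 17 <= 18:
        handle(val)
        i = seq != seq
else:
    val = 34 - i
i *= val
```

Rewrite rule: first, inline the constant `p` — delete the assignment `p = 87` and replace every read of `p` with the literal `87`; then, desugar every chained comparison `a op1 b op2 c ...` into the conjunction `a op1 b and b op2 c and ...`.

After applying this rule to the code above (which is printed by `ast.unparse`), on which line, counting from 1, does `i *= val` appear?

Transformed code:
i *= i - seq
val = i % 87
i -= i - val
i = i % 87
if seq == 22 and 22 == i:
    i = 4
    if 17 <= 18:
        handle(val)
        i = seq != seq
else:
    val = 34 - i
i *= val

12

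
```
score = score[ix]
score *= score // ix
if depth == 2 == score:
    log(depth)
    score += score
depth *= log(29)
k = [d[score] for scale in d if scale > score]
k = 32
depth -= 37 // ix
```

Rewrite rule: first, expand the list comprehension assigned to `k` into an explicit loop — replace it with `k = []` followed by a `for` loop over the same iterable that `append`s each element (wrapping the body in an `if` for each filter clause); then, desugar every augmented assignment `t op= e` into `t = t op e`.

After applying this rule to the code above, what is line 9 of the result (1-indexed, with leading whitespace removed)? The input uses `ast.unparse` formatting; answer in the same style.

if scale > score:

Transformed code:
score = score[ix]
score = score * (score // ix)
if depth == 2 == score:
    log(depth)
    score = score + score
depth = depth * log(29)
k = []
for scale in d:
    if scale > score:
        k.append(d[score])
k = 32
depth = depth - 37 // ix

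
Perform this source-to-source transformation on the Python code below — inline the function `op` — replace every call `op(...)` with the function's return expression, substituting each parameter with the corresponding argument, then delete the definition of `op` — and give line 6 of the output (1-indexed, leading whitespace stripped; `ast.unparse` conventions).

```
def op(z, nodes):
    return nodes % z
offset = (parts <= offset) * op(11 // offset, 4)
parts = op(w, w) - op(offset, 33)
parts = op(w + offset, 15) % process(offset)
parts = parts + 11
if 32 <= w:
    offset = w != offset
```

offset = w != offset

Transformed code:
offset = (parts <= offset) * (4 % (11 // offset))
parts = w % w - 33 % offset
parts = 15 % (w + offset) % process(offset)
parts = parts + 11
if 32 <= w:
    offset = w != offset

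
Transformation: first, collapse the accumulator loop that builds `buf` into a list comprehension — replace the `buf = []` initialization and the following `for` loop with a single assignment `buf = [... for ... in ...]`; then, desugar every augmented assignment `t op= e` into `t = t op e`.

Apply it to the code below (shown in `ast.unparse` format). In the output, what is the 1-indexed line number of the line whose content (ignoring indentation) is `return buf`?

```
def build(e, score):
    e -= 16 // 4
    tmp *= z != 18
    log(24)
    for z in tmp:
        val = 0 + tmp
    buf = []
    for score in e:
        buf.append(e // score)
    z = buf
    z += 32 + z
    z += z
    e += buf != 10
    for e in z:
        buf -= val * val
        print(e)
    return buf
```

15

Transformed code:
def build(e, score):
    e = e - 16 // 4
    tmp = tmp * (z != 18)
    log(24)
    for z in tmp:
        val = 0 + tmp
    buf = [e // score for score in e]
    z = buf
    z = z + (32 + z)
    z = z + z
    e = e + (buf != 10)
    for e in z:
        buf = buf - val * val
        print(e)
    return buf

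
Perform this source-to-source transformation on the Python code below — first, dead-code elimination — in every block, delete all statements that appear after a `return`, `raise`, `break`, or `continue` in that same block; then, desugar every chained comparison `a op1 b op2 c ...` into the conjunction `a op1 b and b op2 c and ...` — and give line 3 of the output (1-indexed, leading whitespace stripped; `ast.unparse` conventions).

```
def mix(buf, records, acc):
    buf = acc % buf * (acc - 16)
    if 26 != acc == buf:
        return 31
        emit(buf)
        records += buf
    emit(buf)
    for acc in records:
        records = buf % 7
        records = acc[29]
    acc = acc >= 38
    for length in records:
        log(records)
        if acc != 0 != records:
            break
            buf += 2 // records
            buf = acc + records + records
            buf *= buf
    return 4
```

if 26 != acc and acc == buf:

Transformed code:
def mix(buf, records, acc):
    buf = acc % buf * (acc - 16)
    if 26 != acc and acc == buf:
        return 31
    emit(buf)
    for acc in records:
        records = buf % 7
        records = acc[29]
    acc = acc >= 38
    for length in records:
        log(records)
        if acc != 0 and 0 != records:
            break
    return 4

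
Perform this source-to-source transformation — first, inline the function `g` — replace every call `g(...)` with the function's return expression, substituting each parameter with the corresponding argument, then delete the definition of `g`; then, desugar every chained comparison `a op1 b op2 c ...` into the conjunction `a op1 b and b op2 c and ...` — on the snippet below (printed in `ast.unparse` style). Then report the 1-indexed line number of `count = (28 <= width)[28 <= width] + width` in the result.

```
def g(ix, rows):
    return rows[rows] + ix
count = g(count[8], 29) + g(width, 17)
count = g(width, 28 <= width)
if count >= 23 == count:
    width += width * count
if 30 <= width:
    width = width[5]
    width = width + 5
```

2

Transformed code:
count = 29[29] + count[8] + (17[17] + width)
count = (28 <= width)[28 <= width] + width
if count >= 23 and 23 == count:
    width += width * count
if 30 <= width:
    width = width[5]
    width = width + 5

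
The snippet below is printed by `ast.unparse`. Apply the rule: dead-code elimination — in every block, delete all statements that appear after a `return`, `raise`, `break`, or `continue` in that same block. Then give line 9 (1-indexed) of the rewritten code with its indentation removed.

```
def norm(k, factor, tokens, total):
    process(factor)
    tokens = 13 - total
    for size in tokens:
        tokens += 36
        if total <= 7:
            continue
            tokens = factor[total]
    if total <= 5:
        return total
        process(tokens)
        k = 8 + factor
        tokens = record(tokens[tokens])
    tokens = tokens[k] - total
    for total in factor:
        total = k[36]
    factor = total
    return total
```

return total

Transformed code:
def norm(k, factor, tokens, total):
    process(factor)
    tokens = 13 - total
    for size in tokens:
        tokens += 36
        if total <= 7:
            continue
    if total <= 5:
        return total
    tokens = tokens[k] - total
    for total in factor:
        total = k[36]
    factor = total
    return total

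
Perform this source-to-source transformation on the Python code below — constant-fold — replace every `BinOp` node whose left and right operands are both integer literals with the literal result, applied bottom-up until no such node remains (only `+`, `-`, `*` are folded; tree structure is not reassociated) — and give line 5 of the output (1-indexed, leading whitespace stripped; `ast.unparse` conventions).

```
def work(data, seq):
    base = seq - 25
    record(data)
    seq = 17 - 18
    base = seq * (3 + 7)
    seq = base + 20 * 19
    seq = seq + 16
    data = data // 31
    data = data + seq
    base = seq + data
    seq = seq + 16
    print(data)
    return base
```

Transformed code:
def work(data, seq):
    base = seq - 25
    record(data)
    seq = -1
    base = seq * 10
    seq = base + 380
    seq = seq + 16
    data = data // 31
    data = data + seq
    base = seq + data
    seq = seq + 16
    print(data)
    return base

base = seq * 10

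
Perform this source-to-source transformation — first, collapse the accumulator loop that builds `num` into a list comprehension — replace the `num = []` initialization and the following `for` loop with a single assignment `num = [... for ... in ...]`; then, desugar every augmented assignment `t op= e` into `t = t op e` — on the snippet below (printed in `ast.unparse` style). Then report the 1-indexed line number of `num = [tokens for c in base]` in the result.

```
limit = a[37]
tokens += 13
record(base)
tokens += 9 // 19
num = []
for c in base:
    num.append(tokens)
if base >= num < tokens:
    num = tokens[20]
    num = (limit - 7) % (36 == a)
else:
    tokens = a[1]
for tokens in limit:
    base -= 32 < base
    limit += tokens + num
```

5

Transformed code:
limit = a[37]
tokens = tokens + 13
record(base)
tokens = tokens + 9 // 19
num = [tokens for c in base]
if base >= num < tokens:
    num = tokens[20]
    num = (limit - 7) % (36 == a)
else:
    tokens = a[1]
for tokens in limit:
    base = base - (32 < base)
    limit = limit + (tokens + num)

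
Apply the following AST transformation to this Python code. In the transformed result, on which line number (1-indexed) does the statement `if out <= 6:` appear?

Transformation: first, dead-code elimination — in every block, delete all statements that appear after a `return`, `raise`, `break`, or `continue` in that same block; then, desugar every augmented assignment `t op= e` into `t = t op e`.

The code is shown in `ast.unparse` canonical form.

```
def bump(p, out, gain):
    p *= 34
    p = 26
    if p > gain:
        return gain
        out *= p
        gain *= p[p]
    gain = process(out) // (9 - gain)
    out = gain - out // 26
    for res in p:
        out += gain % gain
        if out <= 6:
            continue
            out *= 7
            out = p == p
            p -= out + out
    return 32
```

Transformed code:
def bump(p, out, gain):
    p = p * 34
    p = 26
    if p > gain:
        return gain
    gain = process(out) // (9 - gain)
    out = gain - out // 26
    for res in p:
        out = out + gain % gain
        if out <= 6:
            continue
    return 32

10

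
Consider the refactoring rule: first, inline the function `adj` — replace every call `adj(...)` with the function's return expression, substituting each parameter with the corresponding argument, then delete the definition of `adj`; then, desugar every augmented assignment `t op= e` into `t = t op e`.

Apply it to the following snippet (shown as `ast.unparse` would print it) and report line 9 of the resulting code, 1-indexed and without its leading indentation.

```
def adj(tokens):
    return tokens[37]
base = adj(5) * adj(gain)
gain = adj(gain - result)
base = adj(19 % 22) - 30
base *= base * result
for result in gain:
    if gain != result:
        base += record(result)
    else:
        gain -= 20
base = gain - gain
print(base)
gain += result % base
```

Transformed code:
base = 5[37] * gain[37]
gain = (gain - result)[37]
base = (19 % 22)[37] - 30
base = base * (base * result)
for result in gain:
    if gain != result:
        base = base + record(result)
    else:
        gain = gain - 20
base = gain - gain
print(base)
gain = gain + result % base

gain = gain - 20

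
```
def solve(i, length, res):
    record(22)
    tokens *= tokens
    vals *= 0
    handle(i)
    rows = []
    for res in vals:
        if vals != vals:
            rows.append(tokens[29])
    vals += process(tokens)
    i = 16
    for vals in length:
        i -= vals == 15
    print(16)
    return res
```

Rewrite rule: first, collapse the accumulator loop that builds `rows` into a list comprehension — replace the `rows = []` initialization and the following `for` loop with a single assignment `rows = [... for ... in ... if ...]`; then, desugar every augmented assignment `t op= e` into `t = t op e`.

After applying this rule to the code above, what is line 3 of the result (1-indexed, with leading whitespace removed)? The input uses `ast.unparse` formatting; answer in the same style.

tokens = tokens * tokens

Transformed code:
def solve(i, length, res):
    record(22)
    tokens = tokens * tokens
    vals = vals * 0
    handle(i)
    rows = [tokens[29] for res in vals if vals != vals]
    vals = vals + process(tokens)
    i = 16
    for vals in length:
        i = i - (vals == 15)
    print(16)
    return res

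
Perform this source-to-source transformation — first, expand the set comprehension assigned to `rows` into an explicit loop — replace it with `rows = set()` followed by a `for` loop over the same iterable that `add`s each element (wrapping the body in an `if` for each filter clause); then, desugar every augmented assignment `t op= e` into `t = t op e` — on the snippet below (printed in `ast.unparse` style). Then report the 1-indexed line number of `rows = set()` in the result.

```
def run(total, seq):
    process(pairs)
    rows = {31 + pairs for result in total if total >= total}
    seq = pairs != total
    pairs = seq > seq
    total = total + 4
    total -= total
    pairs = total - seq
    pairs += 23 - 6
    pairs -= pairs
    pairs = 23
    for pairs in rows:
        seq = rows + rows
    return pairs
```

3

Transformed code:
def run(total, seq):
    process(pairs)
    rows = set()
    for result in total:
        if total >= total:
            rows.add(31 + pairs)
    seq = pairs != total
    pairs = seq > seq
    total = total + 4
    total = total - total
    pairs = total - seq
    pairs = pairs + (23 - 6)
    pairs = pairs - pairs
    pairs = 23
    for pairs in rows:
        seq = rows + rows
    return pairs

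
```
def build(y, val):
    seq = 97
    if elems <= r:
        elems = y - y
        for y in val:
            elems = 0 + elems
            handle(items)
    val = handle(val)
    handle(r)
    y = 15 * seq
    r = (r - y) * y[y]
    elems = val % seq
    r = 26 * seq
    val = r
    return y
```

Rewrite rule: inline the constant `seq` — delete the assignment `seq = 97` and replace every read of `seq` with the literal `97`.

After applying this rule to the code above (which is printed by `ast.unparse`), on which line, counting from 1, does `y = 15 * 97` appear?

Transformed code:
def build(y, val):
    if elems <= r:
        elems = y - y
        for y in val:
            elems = 0 + elems
            handle(items)
    val = handle(val)
    handle(r)
    y = 15 * 97
    r = (r - y) * y[y]
    elems = val % 97
    r = 26 * 97
    val = r
    return y

9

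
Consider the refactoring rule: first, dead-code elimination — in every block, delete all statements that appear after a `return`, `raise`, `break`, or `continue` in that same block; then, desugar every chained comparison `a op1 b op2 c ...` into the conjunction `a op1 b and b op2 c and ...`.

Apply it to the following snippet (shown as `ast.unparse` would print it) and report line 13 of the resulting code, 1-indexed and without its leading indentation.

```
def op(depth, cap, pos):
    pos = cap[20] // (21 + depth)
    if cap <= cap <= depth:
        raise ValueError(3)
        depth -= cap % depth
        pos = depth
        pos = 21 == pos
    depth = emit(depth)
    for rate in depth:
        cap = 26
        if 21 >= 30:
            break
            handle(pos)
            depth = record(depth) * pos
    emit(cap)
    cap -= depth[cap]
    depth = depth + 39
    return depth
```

Transformed code:
def op(depth, cap, pos):
    pos = cap[20] // (21 + depth)
    if cap <= cap and cap <= depth:
        raise ValueError(3)
    depth = emit(depth)
    for rate in depth:
        cap = 26
        if 21 >= 30:
            break
    emit(cap)
    cap -= depth[cap]
    depth = depth + 39
    return depth

return depth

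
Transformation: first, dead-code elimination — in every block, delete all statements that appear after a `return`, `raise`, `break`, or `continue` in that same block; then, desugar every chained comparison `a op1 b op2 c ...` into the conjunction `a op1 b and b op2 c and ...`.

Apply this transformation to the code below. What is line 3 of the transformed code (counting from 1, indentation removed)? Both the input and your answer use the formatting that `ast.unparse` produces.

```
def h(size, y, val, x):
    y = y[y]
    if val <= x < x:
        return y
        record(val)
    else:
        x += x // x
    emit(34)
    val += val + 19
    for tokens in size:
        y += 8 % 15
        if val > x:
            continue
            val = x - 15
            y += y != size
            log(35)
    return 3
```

Transformed code:
def h(size, y, val, x):
    y = y[y]
    if val <= x and x < x:
        return y
    else:
        x += x // x
    emit(34)
    val += val + 19
    for tokens in size:
        y += 8 % 15
        if val > x:
            continue
    return 3

if val <= x and x < x:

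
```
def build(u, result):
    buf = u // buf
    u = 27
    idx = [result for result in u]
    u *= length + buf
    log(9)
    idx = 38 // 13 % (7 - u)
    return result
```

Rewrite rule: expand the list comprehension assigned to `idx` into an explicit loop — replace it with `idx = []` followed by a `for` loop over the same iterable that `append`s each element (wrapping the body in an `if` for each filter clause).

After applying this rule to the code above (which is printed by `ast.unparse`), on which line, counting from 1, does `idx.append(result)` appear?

Transformed code:
def build(u, result):
    buf = u // buf
    u = 27
    idx = []
    for result in u:
        idx.append(result)
    u *= length + buf
    log(9)
    idx = 38 // 13 % (7 - u)
    return result

6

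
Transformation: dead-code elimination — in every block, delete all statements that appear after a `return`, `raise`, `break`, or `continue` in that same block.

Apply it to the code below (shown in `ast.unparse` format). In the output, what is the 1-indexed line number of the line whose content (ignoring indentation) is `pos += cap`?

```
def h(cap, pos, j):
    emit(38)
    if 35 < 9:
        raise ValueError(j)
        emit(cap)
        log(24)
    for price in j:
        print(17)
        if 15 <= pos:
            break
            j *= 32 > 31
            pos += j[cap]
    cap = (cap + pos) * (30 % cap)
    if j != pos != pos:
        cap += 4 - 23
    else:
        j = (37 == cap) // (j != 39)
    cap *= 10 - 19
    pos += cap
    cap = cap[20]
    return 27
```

15

Transformed code:
def h(cap, pos, j):
    emit(38)
    if 35 < 9:
        raise ValueError(j)
    for price in j:
        print(17)
        if 15 <= pos:
            break
    cap = (cap + pos) * (30 % cap)
    if j != pos != pos:
        cap += 4 - 23
    else:
        j = (37 == cap) // (j != 39)
    cap *= 10 - 19
    pos += cap
    cap = cap[20]
    return 27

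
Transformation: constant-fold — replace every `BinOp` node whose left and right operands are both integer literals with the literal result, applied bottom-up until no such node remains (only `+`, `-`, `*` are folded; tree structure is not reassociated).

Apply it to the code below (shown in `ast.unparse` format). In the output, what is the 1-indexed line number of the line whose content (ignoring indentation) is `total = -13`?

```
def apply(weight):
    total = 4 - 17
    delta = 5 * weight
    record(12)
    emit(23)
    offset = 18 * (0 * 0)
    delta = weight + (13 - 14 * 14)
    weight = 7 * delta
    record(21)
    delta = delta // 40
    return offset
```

2

Transformed code:
def apply(weight):
    total = -13
    delta = 5 * weight
    record(12)
    emit(23)
    offset = 0
    delta = weight + -183
    weight = 7 * delta
    record(21)
    delta = delta // 40
    return offset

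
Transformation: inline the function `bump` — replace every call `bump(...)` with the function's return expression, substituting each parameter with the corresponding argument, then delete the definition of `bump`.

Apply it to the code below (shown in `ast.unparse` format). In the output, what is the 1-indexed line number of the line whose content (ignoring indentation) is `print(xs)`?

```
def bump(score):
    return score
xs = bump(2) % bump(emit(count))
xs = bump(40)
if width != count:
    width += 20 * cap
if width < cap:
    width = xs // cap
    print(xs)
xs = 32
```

Transformed code:
xs = 2 % emit(count)
xs = 40
if width != count:
    width += 20 * cap
if width < cap:
    width = xs // cap
    print(xs)
xs = 32

7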